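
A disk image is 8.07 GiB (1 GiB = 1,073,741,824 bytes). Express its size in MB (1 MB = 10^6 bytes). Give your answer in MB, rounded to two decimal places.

8,665.10 MB

8.07 GiB = 8.07 × 2^30 bytes = 8,665,096,519.68 bytes
1 MB = 10^6 bytes = 1,000,000 bytes
8,665,096,519.68 / 1,000,000 = 8,665.10 MB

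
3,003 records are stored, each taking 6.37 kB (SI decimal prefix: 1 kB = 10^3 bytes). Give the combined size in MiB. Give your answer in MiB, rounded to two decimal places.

18.24 MiB

Total = 3,003 × 6.37 kB = 19129.11 kB
= 19129.11 × 1,000 bytes = 19,129,110 bytes
1 MiB = 1,048,576 bytes
19,129,110 / 1,048,576 = 18.24 MiB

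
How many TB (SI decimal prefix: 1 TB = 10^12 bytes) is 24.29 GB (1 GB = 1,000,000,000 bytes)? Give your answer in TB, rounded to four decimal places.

0.0243 TB

24.29 GB = 24.29 × 10^9 bytes = 24,290,000,000 bytes
1 TB = 10^12 bytes = 1,000,000,000,000 bytes
24,290,000,000 / 1,000,000,000,000 = 0.0243 TB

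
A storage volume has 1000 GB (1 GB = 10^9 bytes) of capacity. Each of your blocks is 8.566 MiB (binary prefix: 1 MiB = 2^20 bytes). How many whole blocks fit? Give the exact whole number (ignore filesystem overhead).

Capacity: 1000 GB = 1,000,000,000,000 bytes
Per item: 8.566 MiB = 8,982,102.016 bytes
⌊1,000,000,000,000 / 8,982,102.016⌋ = 111,332

111,332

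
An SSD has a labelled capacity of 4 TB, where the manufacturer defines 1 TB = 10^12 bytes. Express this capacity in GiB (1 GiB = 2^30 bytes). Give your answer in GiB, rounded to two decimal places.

3,725.29 GiB

4 TB × 1,000,000,000,000 bytes/TB = 4,000,000,000,000 bytes
1 GiB = 1,073,741,824 bytes
4,000,000,000,000 / 1,073,741,824 = 3,725.29 GiB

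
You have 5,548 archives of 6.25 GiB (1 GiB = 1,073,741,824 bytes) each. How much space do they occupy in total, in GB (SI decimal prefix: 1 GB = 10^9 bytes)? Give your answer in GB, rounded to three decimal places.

Total = 5,548 × 6.25 GiB = 34,675 GiB
= 34,675 × 1,073,741,824 bytes = 37,231,997,747,200 bytes
1 GB = 1,000,000,000 bytes
37,231,997,747,200 / 1,000,000,000 = 37,231.998 GB

37,231.998 GB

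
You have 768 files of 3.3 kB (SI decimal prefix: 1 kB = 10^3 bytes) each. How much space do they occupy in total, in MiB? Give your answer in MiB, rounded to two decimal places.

Total = 768 × 3.3 kB = 2534.4 kB
= 2534.4 × 1,000 bytes = 2,534,400 bytes
1 MiB = 1,048,576 bytes
2,534,400 / 1,048,576 = 2.42 MiB

2.42 MiB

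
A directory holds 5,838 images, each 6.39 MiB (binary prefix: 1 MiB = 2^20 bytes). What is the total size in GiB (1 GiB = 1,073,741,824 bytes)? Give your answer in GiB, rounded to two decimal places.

Total = 5,838 × 6.39 MiB = 37304.82 MiB
= 37304.82 × 1,048,576 bytes = 39,116,938,936.32 bytes
1 GiB = 1,073,741,824 bytes
39,116,938,936.32 / 1,073,741,824 = 36.43 GiB

36.43 GiB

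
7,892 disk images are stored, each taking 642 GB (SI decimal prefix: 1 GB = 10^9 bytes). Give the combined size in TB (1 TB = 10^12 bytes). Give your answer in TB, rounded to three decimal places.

Total = 7,892 × 642 GB = 5,066,664 GB
= 5,066,664 × 1,000,000,000 bytes = 5,066,664,000,000,000 bytes
1 TB = 1,000,000,000,000 bytes
5,066,664,000,000,000 / 1,000,000,000,000 = 5,066.664 TB

5,066.664 TB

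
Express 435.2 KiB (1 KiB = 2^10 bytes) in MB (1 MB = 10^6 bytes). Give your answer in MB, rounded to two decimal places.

0.45 MB

435.2 KiB × 1,024 bytes/KiB = 445,644.8 bytes
1 MB = 10^6 bytes = 1,000,000 bytes
445,644.8 / 1,000,000 = 0.45 MB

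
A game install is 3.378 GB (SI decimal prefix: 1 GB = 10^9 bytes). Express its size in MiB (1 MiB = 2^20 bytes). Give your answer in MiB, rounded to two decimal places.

3.378 GB = 3.378 × 10^9 bytes = 3,378,000,000 bytes
1 MiB = 2^20 bytes = 1,048,576 bytes
3,378,000,000 / 1,048,576 = 3,221.51 MiB

3,221.51 MiB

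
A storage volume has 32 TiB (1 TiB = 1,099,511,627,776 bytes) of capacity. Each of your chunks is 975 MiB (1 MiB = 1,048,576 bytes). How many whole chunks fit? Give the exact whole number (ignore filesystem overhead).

34,414

Capacity: 32 TiB = 35,184,372,088,832 bytes
Per item: 975 MiB = 1,022,361,600 bytes
⌊35,184,372,088,832 / 1,022,361,600⌋ = 34,414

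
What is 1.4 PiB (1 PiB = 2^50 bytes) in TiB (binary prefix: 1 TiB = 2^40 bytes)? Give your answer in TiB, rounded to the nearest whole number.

1.4 PiB × 1,125,899,906,842,624 bytes/PiB = 1,576,259,869,579,673.6 bytes
1 TiB = 1,099,511,627,776 bytes
1,576,259,869,579,673.6 / 1,099,511,627,776 = 1,434 TiB

1,434 TiB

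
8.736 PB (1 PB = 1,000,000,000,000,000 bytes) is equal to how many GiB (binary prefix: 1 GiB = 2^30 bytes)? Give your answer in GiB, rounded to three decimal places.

8.736 PB × 1,000,000,000,000,000 bytes/PB = 8,736,000,000,000,000 bytes
1 GiB = 2^30 bytes = 1,073,741,824 bytes
8,736,000,000,000,000 / 1,073,741,824 = 8,136,034.012 GiB

8,136,034.012 GiB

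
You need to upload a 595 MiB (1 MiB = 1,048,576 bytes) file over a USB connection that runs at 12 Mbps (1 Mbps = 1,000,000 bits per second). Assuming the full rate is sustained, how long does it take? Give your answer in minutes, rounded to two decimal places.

595 MiB = 623,902,720 bytes = 4,991,221,760 bits
12 Mbps = 12,000,000 bits/s
time = 4,991,221,760 / 12,000,000 = 415.935 s
415.935 s / 60 = 6.93 minutes

6.93 minutes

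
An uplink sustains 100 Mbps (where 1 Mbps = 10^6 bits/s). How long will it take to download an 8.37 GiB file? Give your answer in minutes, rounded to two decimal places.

11.98 minutes

8.37 GiB = 8,987,219,066.88 bytes = 71,897,752,535.04 bits
100 Mbps = 100,000,000 bits/s
time = 71,897,752,535.04 / 100,000,000 = 718.978 s
718.978 s / 60 = 11.98 minutes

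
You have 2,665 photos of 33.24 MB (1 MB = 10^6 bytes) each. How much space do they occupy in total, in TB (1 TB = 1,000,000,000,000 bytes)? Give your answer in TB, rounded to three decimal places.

Total = 2,665 × 33.24 MB = 88584.6 MB
= 88584.6 × 1,000,000 bytes = 88,584,600,000 bytes
1 TB = 1,000,000,000,000 bytes
88,584,600,000 / 1,000,000,000,000 = 0.089 TB

0.089 TB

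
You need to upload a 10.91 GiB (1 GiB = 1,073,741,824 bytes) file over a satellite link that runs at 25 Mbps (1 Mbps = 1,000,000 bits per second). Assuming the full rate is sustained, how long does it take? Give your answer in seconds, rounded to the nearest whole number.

10.91 GiB = 11,714,523,299.84 bytes = 93,716,186,398.72 bits
25 Mbps = 25,000,000 bits/s
time = 93,716,186,398.72 / 25,000,000 = 3,749 s

3,749 seconds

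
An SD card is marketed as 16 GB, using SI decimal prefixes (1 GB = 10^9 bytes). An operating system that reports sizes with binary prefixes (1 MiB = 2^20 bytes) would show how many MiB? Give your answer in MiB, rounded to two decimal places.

15,258.79 MiB

16 GB = 16 × 10^9 bytes = 16,000,000,000 bytes
1 MiB = 2^20 bytes = 1,048,576 bytes
16,000,000,000 / 1,048,576 = 15,258.79 MiB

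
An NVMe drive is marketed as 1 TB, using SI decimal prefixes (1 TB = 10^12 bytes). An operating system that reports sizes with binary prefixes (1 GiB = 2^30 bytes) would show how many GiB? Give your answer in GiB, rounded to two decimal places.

1 TB = 1 × 10^12 bytes = 1,000,000,000,000 bytes
1 GiB = 1,073,741,824 bytes
1,000,000,000,000 / 1,073,741,824 = 931.32 GiB

931.32 GiB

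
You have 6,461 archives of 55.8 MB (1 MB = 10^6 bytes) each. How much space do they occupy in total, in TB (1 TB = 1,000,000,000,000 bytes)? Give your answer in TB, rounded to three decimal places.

0.361 TB

Total = 6,461 × 55.8 MB = 360523.8 MB
= 360523.8 × 1,000,000 bytes = 360,523,800,000 bytes
1 TB = 1,000,000,000,000 bytes
360,523,800,000 / 1,000,000,000,000 = 0.361 TB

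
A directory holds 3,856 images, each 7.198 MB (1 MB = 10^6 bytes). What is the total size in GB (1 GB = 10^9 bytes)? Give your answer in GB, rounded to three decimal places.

Total = 3,856 × 7.198 MB = 27755.488 MB
= 27755.488 × 1,000,000 bytes = 27,755,488,000 bytes
1 GB = 1,000,000,000 bytes
27,755,488,000 / 1,000,000,000 = 27.755 GB

27.755 GB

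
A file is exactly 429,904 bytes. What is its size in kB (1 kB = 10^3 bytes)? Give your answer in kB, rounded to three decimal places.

429,904 bytes given.
1 kB = 10^3 bytes = 1,000 bytes
429,904 / 1,000 = 429.904 kB

429.904 kB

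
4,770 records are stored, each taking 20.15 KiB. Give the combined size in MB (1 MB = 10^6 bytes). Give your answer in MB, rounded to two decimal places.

98.42 MB

Total = 4,770 × 20.15 KiB = 96115.5 KiB
= 96115.5 × 1,024 bytes = 98,422,272 bytes
1 MB = 1,000,000 bytes
98,422,272 / 1,000,000 = 98.42 MB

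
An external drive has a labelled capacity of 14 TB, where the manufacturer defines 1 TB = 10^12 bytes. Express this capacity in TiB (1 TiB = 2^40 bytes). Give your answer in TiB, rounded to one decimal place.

14 TB = 14 × 10^12 bytes = 14,000,000,000,000 bytes
1 TiB = 1,099,511,627,776 bytes
14,000,000,000,000 / 1,099,511,627,776 = 12.7 TiB

12.7 TiB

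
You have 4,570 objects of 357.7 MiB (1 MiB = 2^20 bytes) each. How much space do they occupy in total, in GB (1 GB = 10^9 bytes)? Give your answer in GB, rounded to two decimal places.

1,714.10 GB

Total = 4,570 × 357.7 MiB = 1,634,689 MiB
= 1,634,689 × 1,048,576 bytes = 1,714,095,652,864 bytes
1 GB = 1,000,000,000 bytes
1,714,095,652,864 / 1,000,000,000 = 1,714.10 GB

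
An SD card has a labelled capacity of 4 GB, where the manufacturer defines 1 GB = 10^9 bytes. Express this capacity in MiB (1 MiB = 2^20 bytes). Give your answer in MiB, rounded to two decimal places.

4 GB = 4 × 10^9 bytes = 4,000,000,000 bytes
1 MiB = 2^20 bytes = 1,048,576 bytes
4,000,000,000 / 1,048,576 = 3,814.70 MiB

3,814.70 MiB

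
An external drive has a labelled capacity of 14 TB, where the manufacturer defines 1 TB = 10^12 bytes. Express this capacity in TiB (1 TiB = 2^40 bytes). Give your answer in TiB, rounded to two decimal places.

14 TB × 1,000,000,000,000 bytes/TB = 14,000,000,000,000 bytes
1 TiB = 1,099,511,627,776 bytes
14,000,000,000,000 / 1,099,511,627,776 = 12.73 TiB

12.73 TiB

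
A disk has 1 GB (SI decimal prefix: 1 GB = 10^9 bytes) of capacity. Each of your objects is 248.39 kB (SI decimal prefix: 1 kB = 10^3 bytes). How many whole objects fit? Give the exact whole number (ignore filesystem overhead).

Capacity: 1 GB = 1,000,000,000 bytes
Per item: 248.39 kB = 248,390 bytes
⌊1,000,000,000 / 248,390⌋ = 4,025

4,025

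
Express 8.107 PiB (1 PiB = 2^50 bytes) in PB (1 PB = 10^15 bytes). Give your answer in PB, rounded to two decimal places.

8.107 PiB × 1,125,899,906,842,624 bytes/PiB = 9,127,670,544,773,152.768 bytes
1 PB = 10^15 bytes = 1,000,000,000,000,000 bytes
9,127,670,544,773,152.768 / 1,000,000,000,000,000 = 9.13 PB

9.13 PB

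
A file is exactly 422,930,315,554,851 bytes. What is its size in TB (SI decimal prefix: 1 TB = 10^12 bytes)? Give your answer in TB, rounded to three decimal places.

422,930,315,554,851 bytes given.
1 TB = 10^12 bytes = 1,000,000,000,000 bytes
422,930,315,554,851 / 1,000,000,000,000 = 422.930 TB

422.930 TB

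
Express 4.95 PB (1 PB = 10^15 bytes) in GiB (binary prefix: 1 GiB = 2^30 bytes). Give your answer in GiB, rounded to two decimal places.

4.95 PB × 1,000,000,000,000,000 bytes/PB = 4,950,000,000,000,000 bytes
1 GiB = 1,073,741,824 bytes
4,950,000,000,000,000 / 1,073,741,824 = 4,610,046.74 GiB

4,610,046.74 GiB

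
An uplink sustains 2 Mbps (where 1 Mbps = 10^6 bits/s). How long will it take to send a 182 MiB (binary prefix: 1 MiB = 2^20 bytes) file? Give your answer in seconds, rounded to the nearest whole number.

182 MiB = 190,840,832 bytes = 1,526,726,656 bits
2 Mbps = 2,000,000 bits/s
time = 1,526,726,656 / 2,000,000 = 763 s

763 seconds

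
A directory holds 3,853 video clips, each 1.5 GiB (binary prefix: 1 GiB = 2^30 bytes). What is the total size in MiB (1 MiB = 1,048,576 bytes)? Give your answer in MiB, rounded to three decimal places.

Total = 3,853 × 1.5 GiB = 5779.5 GiB
= 5779.5 × 1,073,741,824 bytes = 6,205,690,871,808 bytes
1 MiB = 1,048,576 bytes
6,205,690,871,808 / 1,048,576 = 5,918,208.000 MiB

5,918,208.000 MiB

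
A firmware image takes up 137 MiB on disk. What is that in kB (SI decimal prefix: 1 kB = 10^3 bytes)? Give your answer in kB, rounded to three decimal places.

137 MiB = 137 × 2^20 bytes = 143,654,912 bytes
1 kB = 1,000 bytes
143,654,912 / 1,000 = 143,654.912 kB

143,654.912 kB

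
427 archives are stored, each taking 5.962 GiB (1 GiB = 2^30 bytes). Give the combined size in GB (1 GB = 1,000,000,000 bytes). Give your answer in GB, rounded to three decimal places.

Total = 427 × 5.962 GiB = 2545.774 GiB
= 2545.774 × 1,073,741,824 bytes = 2,733,504,018,251.776 bytes
1 GB = 1,000,000,000 bytes
2,733,504,018,251.776 / 1,000,000,000 = 2,733.504 GB

2,733.504 GB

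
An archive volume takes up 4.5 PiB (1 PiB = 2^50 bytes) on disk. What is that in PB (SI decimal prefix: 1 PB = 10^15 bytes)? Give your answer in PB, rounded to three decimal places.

4.5 PiB = 4.5 × 2^50 bytes = 5,066,549,580,791,808 bytes
1 PB = 10^15 bytes = 1,000,000,000,000,000 bytes
5,066,549,580,791,808 / 1,000,000,000,000,000 = 5.067 PB

5.067 PB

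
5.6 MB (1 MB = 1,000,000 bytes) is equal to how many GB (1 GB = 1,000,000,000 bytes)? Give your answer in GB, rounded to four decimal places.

0.0056 GB

5.6 MB × 1,000,000 bytes/MB = 5,600,000 bytes
1 GB = 1,000,000,000 bytes
5,600,000 / 1,000,000,000 = 0.0056 GB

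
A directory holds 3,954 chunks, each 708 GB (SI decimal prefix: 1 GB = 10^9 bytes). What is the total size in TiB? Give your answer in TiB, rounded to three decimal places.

Total = 3,954 × 708 GB = 2,799,432 GB
= 2,799,432 × 1,000,000,000 bytes = 2,799,432,000,000,000 bytes
1 TiB = 1,099,511,627,776 bytes
2,799,432,000,000,000 / 1,099,511,627,776 = 2,546.069 TiB

2,546.069 TiB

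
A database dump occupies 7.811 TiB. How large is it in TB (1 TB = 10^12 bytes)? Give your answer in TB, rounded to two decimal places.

8.59 TB

7.811 TiB × 1,099,511,627,776 bytes/TiB = 8,588,285,324,558.336 bytes
1 TB = 1,000,000,000,000 bytes
8,588,285,324,558.336 / 1,000,000,000,000 = 8.59 TB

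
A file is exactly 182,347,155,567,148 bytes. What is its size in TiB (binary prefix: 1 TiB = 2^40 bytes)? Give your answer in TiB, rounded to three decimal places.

165.844 TiB

182,347,155,567,148 bytes given.
1 TiB = 1,099,511,627,776 bytes
182,347,155,567,148 / 1,099,511,627,776 = 165.844 TiB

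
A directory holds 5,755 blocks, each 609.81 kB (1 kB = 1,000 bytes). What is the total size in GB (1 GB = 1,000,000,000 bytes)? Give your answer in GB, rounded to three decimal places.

Total = 5,755 × 609.81 kB = 3509456.55 kB
= 3509456.55 × 1,000 bytes = 3,509,456,550 bytes
1 GB = 1,000,000,000 bytes
3,509,456,550 / 1,000,000,000 = 3.509 GB

3.509 GB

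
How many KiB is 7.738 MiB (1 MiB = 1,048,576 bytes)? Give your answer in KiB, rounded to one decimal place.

7.738 MiB = 7.738 × 2^20 bytes = 8,113,881.088 bytes
1 KiB = 1,024 bytes
8,113,881.088 / 1,024 = 7,923.7 KiB

7,923.7 KiB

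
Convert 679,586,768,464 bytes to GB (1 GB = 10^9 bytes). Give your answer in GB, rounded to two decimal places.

679,586,768,464 bytes given.
1 GB = 10^9 bytes = 1,000,000,000 bytes
679,586,768,464 / 1,000,000,000 = 679.59 GB

679.59 GB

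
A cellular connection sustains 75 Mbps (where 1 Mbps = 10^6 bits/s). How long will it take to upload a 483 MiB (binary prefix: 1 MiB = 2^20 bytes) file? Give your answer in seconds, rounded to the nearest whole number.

483 MiB = 506,462,208 bytes = 4,051,697,664 bits
75 Mbps = 75,000,000 bits/s
time = 4,051,697,664 / 75,000,000 = 54 s

54 seconds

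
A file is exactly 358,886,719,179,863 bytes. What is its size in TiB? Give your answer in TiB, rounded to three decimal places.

326.406 TiB

358,886,719,179,863 bytes given.
1 TiB = 2^40 bytes = 1,099,511,627,776 bytes
358,886,719,179,863 / 1,099,511,627,776 = 326.406 TiB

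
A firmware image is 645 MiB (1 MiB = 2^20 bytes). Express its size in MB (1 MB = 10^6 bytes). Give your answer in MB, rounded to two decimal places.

676.33 MB

645 MiB = 645 × 2^20 bytes = 676,331,520 bytes
1 MB = 1,000,000 bytes
676,331,520 / 1,000,000 = 676.33 MB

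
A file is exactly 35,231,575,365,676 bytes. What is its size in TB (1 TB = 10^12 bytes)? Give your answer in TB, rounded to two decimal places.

35,231,575,365,676 bytes given.
1 TB = 10^12 bytes = 1,000,000,000,000 bytes
35,231,575,365,676 / 1,000,000,000,000 = 35.23 TB

35.23 TB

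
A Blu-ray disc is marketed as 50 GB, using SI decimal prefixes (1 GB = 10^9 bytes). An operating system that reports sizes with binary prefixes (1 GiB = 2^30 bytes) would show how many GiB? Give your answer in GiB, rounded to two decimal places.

46.57 GiB

50 GB = 50 × 10^9 bytes = 50,000,000,000 bytes
1 GiB = 2^30 bytes = 1,073,741,824 bytes
50,000,000,000 / 1,073,741,824 = 46.57 GiB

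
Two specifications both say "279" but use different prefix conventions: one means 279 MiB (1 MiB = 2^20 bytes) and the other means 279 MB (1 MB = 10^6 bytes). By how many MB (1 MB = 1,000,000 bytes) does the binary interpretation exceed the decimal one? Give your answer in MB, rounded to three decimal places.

13.553 MB

279 MiB = 279 × 1,048,576 = 292,552,704 bytes
279 MB = 279 × 1,000,000 = 279,000,000 bytes
difference = 13,552,704 bytes
13,552,704 / 1,000,000 = 13.553 MB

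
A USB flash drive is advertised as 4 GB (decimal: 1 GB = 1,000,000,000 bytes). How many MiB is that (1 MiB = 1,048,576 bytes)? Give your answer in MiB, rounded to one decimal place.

3,814.7 MiB

4 GB = 4 × 10^9 bytes = 4,000,000,000 bytes
1 MiB = 1,048,576 bytes
4,000,000,000 / 1,048,576 = 3,814.7 MiB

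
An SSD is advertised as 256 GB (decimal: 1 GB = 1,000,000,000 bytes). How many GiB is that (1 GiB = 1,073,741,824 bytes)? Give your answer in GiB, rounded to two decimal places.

238.42 GiB

256 GB = 256 × 10^9 bytes = 256,000,000,000 bytes
1 GiB = 1,073,741,824 bytes
256,000,000,000 / 1,073,741,824 = 238.42 GiB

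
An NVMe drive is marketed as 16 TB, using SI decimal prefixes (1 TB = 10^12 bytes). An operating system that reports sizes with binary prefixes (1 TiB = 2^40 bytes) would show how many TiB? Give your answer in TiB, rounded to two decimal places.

14.55 TiB

16 TB = 16 × 10^12 bytes = 16,000,000,000,000 bytes
1 TiB = 2^40 bytes = 1,099,511,627,776 bytes
16,000,000,000,000 / 1,099,511,627,776 = 14.55 TiB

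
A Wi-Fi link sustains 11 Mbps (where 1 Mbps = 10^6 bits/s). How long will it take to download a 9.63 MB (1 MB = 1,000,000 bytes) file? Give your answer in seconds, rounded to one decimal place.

9.63 MB = 9,630,000 bytes = 77,040,000 bits
11 Mbps = 11,000,000 bits/s
time = 77,040,000 / 11,000,000 = 7.0 s

7.0 seconds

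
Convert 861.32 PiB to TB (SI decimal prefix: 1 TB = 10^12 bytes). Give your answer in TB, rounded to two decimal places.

861.32 PiB = 861.32 × 2^50 bytes = 969,760,107,761,688,903.68 bytes
1 TB = 10^12 bytes = 1,000,000,000,000 bytes
969,760,107,761,688,903.68 / 1,000,000,000,000 = 969,760.11 TB

969,760.11 TB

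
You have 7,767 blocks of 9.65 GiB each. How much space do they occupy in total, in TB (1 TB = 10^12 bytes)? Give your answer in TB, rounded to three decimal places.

80.479 TB

Total = 7,767 × 9.65 GiB = 74951.55 GiB
= 74951.55 × 1,073,741,824 bytes = 80,478,614,008,627.2 bytes
1 TB = 1,000,000,000,000 bytes
80,478,614,008,627.2 / 1,000,000,000,000 = 80.479 TB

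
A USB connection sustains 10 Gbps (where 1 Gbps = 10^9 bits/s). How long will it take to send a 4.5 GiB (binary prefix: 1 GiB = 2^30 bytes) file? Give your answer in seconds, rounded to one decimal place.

3.9 seconds

4.5 GiB = 4,831,838,208 bytes = 38,654,705,664 bits
10 Gbps = 10,000,000,000 bits/s
time = 38,654,705,664 / 10,000,000,000 = 3.9 s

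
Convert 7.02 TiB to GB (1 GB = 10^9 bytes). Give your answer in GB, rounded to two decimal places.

7.02 TiB × 1,099,511,627,776 bytes/TiB = 7,718,571,626,987.52 bytes
1 GB = 10^9 bytes = 1,000,000,000 bytes
7,718,571,626,987.52 / 1,000,000,000 = 7,718.57 GB

7,718.57 GB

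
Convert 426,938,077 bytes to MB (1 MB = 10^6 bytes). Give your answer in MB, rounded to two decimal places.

426,938,077 bytes given.
1 MB = 1,000,000 bytes
426,938,077 / 1,000,000 = 426.94 MB

426.94 MB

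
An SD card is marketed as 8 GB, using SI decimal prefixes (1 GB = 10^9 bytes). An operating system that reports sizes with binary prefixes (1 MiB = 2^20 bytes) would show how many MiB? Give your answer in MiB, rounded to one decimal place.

8 GB = 8 × 10^9 bytes = 8,000,000,000 bytes
1 MiB = 1,048,576 bytes
8,000,000,000 / 1,048,576 = 7,629.4 MiB

7,629.4 MiB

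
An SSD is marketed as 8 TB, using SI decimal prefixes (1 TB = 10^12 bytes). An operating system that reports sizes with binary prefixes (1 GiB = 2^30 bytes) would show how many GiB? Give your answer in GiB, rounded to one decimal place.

8 TB × 1,000,000,000,000 bytes/TB = 8,000,000,000,000 bytes
1 GiB = 2^30 bytes = 1,073,741,824 bytes
8,000,000,000,000 / 1,073,741,824 = 7,450.6 GiB

7,450.6 GiB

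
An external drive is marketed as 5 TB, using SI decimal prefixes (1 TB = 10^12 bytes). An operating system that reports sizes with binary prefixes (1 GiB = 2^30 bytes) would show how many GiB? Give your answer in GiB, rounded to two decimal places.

4,656.61 GiB

5 TB = 5 × 10^12 bytes = 5,000,000,000,000 bytes
1 GiB = 2^30 bytes = 1,073,741,824 bytes
5,000,000,000,000 / 1,073,741,824 = 4,656.61 GiB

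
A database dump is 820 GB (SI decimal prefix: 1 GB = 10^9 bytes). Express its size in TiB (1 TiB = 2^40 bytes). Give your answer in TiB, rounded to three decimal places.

820 GB × 1,000,000,000 bytes/GB = 820,000,000,000 bytes
1 TiB = 2^40 bytes = 1,099,511,627,776 bytes
820,000,000,000 / 1,099,511,627,776 = 0.746 TiB

0.746 TiB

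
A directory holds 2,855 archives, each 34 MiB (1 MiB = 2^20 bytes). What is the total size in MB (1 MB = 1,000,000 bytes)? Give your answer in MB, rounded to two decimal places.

Total = 2,855 × 34 MiB = 97,070 MiB
= 97,070 × 1,048,576 bytes = 101,785,272,320 bytes
1 MB = 1,000,000 bytes
101,785,272,320 / 1,000,000 = 101,785.27 MB

101,785.27 MB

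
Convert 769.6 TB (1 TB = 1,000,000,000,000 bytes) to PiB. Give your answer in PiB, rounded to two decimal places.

0.68 PiB

769.6 TB × 1,000,000,000,000 bytes/TB = 769,600,000,000,000 bytes
1 PiB = 2^50 bytes = 1,125,899,906,842,624 bytes
769,600,000,000,000 / 1,125,899,906,842,624 = 0.68 PiB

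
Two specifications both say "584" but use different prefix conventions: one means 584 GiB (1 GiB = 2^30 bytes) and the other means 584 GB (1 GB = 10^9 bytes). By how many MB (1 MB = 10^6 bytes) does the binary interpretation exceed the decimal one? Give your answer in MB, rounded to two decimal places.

43,065.23 MB

584 GiB = 584 × 1,073,741,824 = 627,065,225,216 bytes
584 GB = 584 × 1,000,000,000 = 584,000,000,000 bytes
difference = 43,065,225,216 bytes
43,065,225,216 / 1,000,000 = 43,065.23 MB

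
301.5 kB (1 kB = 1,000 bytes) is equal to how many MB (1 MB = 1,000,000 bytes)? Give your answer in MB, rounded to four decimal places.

301.5 kB = 301.5 × 10^3 bytes = 301,500 bytes
1 MB = 10^6 bytes = 1,000,000 bytes
301,500 / 1,000,000 = 0.3015 MB

0.3015 MB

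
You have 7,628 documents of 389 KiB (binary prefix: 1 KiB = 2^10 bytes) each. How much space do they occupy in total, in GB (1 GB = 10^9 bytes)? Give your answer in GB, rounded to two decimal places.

3.04 GB

Total = 7,628 × 389 KiB = 2,967,292 KiB
= 2,967,292 × 1,024 bytes = 3,038,507,008 bytes
1 GB = 1,000,000,000 bytes
3,038,507,008 / 1,000,000,000 = 3.04 GB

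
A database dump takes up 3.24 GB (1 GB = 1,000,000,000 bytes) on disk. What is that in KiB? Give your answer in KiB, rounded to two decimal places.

3.24 GB = 3.24 × 10^9 bytes = 3,240,000,000 bytes
1 KiB = 2^10 bytes = 1,024 bytes
3,240,000,000 / 1,024 = 3,164,062.50 KiB

3,164,062.50 KiB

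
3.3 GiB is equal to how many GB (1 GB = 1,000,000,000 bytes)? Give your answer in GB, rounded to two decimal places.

3.3 GiB × 1,073,741,824 bytes/GiB = 3,543,348,019.2 bytes
1 GB = 10^9 bytes = 1,000,000,000 bytes
3,543,348,019.2 / 1,000,000,000 = 3.54 GB

3.54 GB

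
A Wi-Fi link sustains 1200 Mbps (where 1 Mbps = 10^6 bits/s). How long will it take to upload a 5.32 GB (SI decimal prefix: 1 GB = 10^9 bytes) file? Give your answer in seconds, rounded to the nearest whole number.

35 seconds

5.32 GB = 5,320,000,000 bytes = 42,560,000,000 bits
1200 Mbps = 1,200,000,000 bits/s
time = 42,560,000,000 / 1,200,000,000 = 35 s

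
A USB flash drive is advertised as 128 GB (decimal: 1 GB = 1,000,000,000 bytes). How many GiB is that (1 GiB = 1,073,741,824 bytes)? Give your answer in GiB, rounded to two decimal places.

119.21 GiB

128 GB × 1,000,000,000 bytes/GB = 128,000,000,000 bytes
1 GiB = 1,073,741,824 bytes
128,000,000,000 / 1,073,741,824 = 119.21 GiB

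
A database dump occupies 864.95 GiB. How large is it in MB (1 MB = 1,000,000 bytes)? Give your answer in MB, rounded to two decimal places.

928,732.99 MB

864.95 GiB = 864.95 × 2^30 bytes = 928,732,990,668.8 bytes
1 MB = 10^6 bytes = 1,000,000 bytes
928,732,990,668.8 / 1,000,000 = 928,732.99 MB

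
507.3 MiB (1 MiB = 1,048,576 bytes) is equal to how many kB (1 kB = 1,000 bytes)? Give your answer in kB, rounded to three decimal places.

507.3 MiB × 1,048,576 bytes/MiB = 531,942,604.8 bytes
1 kB = 1,000 bytes
531,942,604.8 / 1,000 = 531,942.605 kB

531,942.605 kB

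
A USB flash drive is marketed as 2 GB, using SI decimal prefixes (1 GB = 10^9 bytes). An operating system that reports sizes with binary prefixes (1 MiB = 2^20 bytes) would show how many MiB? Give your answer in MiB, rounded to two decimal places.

1,907.35 MiB

2 GB = 2 × 10^9 bytes = 2,000,000,000 bytes
1 MiB = 1,048,576 bytes
2,000,000,000 / 1,048,576 = 1,907.35 MiB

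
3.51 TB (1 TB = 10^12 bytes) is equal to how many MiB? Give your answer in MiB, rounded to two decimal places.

3,347,396.85 MiB

3.51 TB × 1,000,000,000,000 bytes/TB = 3,510,000,000,000 bytes
1 MiB = 2^20 bytes = 1,048,576 bytes
3,510,000,000,000 / 1,048,576 = 3,347,396.85 MiB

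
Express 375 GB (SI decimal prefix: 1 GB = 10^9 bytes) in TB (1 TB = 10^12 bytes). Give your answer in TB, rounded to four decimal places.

0.3750 TB

375 GB = 375 × 10^9 bytes = 375,000,000,000 bytes
1 TB = 1,000,000,000,000 bytes
375,000,000,000 / 1,000,000,000,000 = 0.3750 TB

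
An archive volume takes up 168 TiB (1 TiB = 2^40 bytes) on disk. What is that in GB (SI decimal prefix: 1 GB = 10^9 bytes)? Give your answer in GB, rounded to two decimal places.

184,717.95 GB

168 TiB = 168 × 2^40 bytes = 184,717,953,466,368 bytes
1 GB = 1,000,000,000 bytes
184,717,953,466,368 / 1,000,000,000 = 184,717.95 GB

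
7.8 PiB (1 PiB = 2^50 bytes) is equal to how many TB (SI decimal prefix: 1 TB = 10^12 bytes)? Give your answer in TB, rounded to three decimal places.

7.8 PiB = 7.8 × 2^50 bytes = 8,782,019,273,372,467.2 bytes
1 TB = 10^12 bytes = 1,000,000,000,000 bytes
8,782,019,273,372,467.2 / 1,000,000,000,000 = 8,782.019 TB

8,782.019 TB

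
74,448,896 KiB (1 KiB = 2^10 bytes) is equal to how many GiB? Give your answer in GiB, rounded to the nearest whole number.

71 GiB

74,448,896 KiB × 1,024 bytes/KiB = 76,235,669,504 bytes
1 GiB = 2^30 bytes = 1,073,741,824 bytes
76,235,669,504 / 1,073,741,824 = 71 GiB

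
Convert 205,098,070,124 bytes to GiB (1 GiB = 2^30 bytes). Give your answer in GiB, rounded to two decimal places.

191.01 GiB

205,098,070,124 bytes given.
1 GiB = 1,073,741,824 bytes
205,098,070,124 / 1,073,741,824 = 191.01 GiB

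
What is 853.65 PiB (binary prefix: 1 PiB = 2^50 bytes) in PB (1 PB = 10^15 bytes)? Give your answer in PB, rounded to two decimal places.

961.12 PB

853.65 PiB × 1,125,899,906,842,624 bytes/PiB = 961,124,455,476,205,977.6 bytes
1 PB = 1,000,000,000,000,000 bytes
961,124,455,476,205,977.6 / 1,000,000,000,000,000 = 961.12 PB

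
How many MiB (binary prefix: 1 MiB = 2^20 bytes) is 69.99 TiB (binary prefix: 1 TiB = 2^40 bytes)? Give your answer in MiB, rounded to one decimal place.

73,389,834.2 MiB

69.99 TiB = 69.99 × 2^40 bytes = 76,954,818,828,042.24 bytes
1 MiB = 1,048,576 bytes
76,954,818,828,042.24 / 1,048,576 = 73,389,834.2 MiB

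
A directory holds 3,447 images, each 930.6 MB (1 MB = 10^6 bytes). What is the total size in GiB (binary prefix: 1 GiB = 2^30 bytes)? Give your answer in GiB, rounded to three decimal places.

Total = 3,447 × 930.6 MB = 3207778.2 MB
= 3207778.2 × 1,000,000 bytes = 3,207,778,200,000 bytes
1 GiB = 1,073,741,824 bytes
3,207,778,200,000 / 1,073,741,824 = 2,987.476 GiB

2,987.476 GiB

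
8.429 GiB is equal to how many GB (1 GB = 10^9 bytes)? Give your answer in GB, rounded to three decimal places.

8.429 GiB = 8.429 × 2^30 bytes = 9,050,569,834.496 bytes
1 GB = 1,000,000,000 bytes
9,050,569,834.496 / 1,000,000,000 = 9.051 GB

9.051 GB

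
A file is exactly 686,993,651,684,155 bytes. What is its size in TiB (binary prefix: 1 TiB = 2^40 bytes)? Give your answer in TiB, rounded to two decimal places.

686,993,651,684,155 bytes given.
1 TiB = 1,099,511,627,776 bytes
686,993,651,684,155 / 1,099,511,627,776 = 624.82 TiB

624.82 TiB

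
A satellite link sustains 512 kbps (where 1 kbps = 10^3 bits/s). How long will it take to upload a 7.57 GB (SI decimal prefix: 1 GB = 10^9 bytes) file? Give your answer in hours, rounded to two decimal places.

32.86 hours

7.57 GB = 7,570,000,000 bytes = 60,560,000,000 bits
512 kbps = 512,000 bits/s
time = 60,560,000,000 / 512,000 = 118,281.2500 s
118,281.2500 s / 3600 = 32.86 hours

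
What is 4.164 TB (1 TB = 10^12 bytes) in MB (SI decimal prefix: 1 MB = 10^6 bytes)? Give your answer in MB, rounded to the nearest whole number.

4.164 TB = 4.164 × 10^12 bytes = 4,164,000,000,000 bytes
1 MB = 10^6 bytes = 1,000,000 bytes
4,164,000,000,000 / 1,000,000 = 4,164,000 MB

4,164,000 MB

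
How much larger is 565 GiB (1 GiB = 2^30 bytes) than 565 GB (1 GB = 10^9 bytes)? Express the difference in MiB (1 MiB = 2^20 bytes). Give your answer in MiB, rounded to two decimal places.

565 GiB = 565 × 1,073,741,824 = 606,664,130,560 bytes
565 GB = 565 × 1,000,000,000 = 565,000,000,000 bytes
difference = 41,664,130,560 bytes
41,664,130,560 / 1,048,576 = 39,734.01 MiB

39,734.01 MiB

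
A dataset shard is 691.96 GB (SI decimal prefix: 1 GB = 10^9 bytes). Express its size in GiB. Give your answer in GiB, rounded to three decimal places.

644.438 GiB

691.96 GB × 1,000,000,000 bytes/GB = 691,960,000,000 bytes
1 GiB = 2^30 bytes = 1,073,741,824 bytes
691,960,000,000 / 1,073,741,824 = 644.438 GiB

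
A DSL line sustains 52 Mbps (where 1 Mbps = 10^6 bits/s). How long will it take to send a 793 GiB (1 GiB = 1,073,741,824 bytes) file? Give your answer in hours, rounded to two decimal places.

793 GiB = 851,477,266,432 bytes = 6,811,818,131,456 bits
52 Mbps = 52,000,000 bits/s
time = 6,811,818,131,456 / 52,000,000 = 130,996.5025 s
130,996.5025 s / 3600 = 36.39 hours

36.39 hours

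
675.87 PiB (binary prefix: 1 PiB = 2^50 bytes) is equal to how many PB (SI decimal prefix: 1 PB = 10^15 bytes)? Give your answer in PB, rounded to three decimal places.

760.962 PB

675.87 PiB × 1,125,899,906,842,624 bytes/PiB = 760,961,970,037,724,282.88 bytes
1 PB = 1,000,000,000,000,000 bytes
760,961,970,037,724,282.88 / 1,000,000,000,000,000 = 760.962 PB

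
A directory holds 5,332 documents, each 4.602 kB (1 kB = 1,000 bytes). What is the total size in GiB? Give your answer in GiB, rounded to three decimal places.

0.023 GiB

Total = 5,332 × 4.602 kB = 24537.864 kB
= 24537.864 × 1,000 bytes = 24,537,864 bytes
1 GiB = 1,073,741,824 bytes
24,537,864 / 1,073,741,824 = 0.023 GiB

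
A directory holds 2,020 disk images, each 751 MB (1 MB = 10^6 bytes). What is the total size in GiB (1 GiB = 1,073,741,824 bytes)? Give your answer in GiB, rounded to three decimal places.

1,412.835 GiB

Total = 2,020 × 751 MB = 1,517,020 MB
= 1,517,020 × 1,000,000 bytes = 1,517,020,000,000 bytes
1 GiB = 1,073,741,824 bytes
1,517,020,000,000 / 1,073,741,824 = 1,412.835 GiB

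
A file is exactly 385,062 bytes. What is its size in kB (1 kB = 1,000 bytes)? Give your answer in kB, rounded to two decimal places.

385,062 bytes given.
1 kB = 10^3 bytes = 1,000 bytes
385,062 / 1,000 = 385.06 kB

385.06 kB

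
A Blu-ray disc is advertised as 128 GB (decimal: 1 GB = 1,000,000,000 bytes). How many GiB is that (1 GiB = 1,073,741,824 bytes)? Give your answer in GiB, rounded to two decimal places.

119.21 GiB

128 GB = 128 × 10^9 bytes = 128,000,000,000 bytes
1 GiB = 1,073,741,824 bytes
128,000,000,000 / 1,073,741,824 = 119.21 GiB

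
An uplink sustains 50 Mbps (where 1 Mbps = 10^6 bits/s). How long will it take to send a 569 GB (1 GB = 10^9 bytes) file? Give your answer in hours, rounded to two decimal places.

25.29 hours

569 GB = 569,000,000,000 bytes = 4,552,000,000,000 bits
50 Mbps = 50,000,000 bits/s
time = 4,552,000,000,000 / 50,000,000 = 91,040.0000 s
91,040.0000 s / 3600 = 25.29 hours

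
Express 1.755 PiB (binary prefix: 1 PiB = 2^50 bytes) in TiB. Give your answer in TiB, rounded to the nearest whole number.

1,797 TiB

1.755 PiB = 1.755 × 2^50 bytes = 1,975,954,336,508,805.12 bytes
1 TiB = 1,099,511,627,776 bytes
1,975,954,336,508,805.12 / 1,099,511,627,776 = 1,797 TiB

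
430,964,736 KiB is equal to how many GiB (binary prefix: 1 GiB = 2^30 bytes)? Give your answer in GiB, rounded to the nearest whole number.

430,964,736 KiB = 430,964,736 × 2^10 bytes = 441,307,889,664 bytes
1 GiB = 1,073,741,824 bytes
441,307,889,664 / 1,073,741,824 = 411 GiB

411 GiB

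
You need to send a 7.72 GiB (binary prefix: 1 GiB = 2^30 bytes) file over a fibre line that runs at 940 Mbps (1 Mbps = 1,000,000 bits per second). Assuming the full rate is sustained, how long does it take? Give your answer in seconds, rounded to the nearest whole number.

7.72 GiB = 8,289,286,881.28 bytes = 66,314,295,050.24 bits
940 Mbps = 940,000,000 bits/s
time = 66,314,295,050.24 / 940,000,000 = 71 s

71 seconds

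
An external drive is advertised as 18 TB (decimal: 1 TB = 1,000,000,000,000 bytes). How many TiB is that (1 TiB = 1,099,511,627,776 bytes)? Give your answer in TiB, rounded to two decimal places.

16.37 TiB

18 TB = 18 × 10^12 bytes = 18,000,000,000,000 bytes
1 TiB = 2^40 bytes = 1,099,511,627,776 bytes
18,000,000,000,000 / 1,099,511,627,776 = 16.37 TiB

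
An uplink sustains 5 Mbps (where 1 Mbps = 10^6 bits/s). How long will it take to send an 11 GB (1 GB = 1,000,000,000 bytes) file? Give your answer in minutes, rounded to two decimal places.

11 GB = 11,000,000,000 bytes = 88,000,000,000 bits
5 Mbps = 5,000,000 bits/s
time = 88,000,000,000 / 5,000,000 = 17,600.000 s
17,600.000 s / 60 = 293.33 minutes

293.33 minutes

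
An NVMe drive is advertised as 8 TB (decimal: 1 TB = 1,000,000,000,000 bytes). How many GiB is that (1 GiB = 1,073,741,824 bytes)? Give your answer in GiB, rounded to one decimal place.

7,450.6 GiB

8 TB = 8 × 10^12 bytes = 8,000,000,000,000 bytes
1 GiB = 2^30 bytes = 1,073,741,824 bytes
8,000,000,000,000 / 1,073,741,824 = 7,450.6 GiB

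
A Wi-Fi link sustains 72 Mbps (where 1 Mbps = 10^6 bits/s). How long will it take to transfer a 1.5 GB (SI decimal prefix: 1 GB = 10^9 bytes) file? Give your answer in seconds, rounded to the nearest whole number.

1.5 GB = 1,500,000,000 bytes = 12,000,000,000 bits
72 Mbps = 72,000,000 bits/s
time = 12,000,000,000 / 72,000,000 = 167 s

167 seconds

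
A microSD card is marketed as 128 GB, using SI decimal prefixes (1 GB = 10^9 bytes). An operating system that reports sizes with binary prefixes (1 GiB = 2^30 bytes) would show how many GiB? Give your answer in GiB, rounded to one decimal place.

128 GB = 128 × 10^9 bytes = 128,000,000,000 bytes
1 GiB = 2^30 bytes = 1,073,741,824 bytes
128,000,000,000 / 1,073,741,824 = 119.2 GiB

119.2 GiB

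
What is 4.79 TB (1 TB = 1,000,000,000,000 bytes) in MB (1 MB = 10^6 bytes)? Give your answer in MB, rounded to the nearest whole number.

4.79 TB × 1,000,000,000,000 bytes/TB = 4,790,000,000,000 bytes
1 MB = 1,000,000 bytes
4,790,000,000,000 / 1,000,000 = 4,790,000 MB

4,790,000 MB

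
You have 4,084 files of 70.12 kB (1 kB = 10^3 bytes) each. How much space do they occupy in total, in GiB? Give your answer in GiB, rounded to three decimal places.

0.267 GiB

Total = 4,084 × 70.12 kB = 286370.08 kB
= 286370.08 × 1,000 bytes = 286,370,080 bytes
1 GiB = 1,073,741,824 bytes
286,370,080 / 1,073,741,824 = 0.267 GiB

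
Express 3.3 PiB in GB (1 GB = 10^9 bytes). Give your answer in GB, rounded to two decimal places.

3.3 PiB = 3.3 × 2^50 bytes = 3,715,469,692,580,659.2 bytes
1 GB = 1,000,000,000 bytes
3,715,469,692,580,659.2 / 1,000,000,000 = 3,715,469.69 GB

3,715,469.69 GB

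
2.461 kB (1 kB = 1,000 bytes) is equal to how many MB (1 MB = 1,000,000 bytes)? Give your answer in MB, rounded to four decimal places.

0.0025 MB

2.461 kB × 1,000 bytes/kB = 2,461 bytes
1 MB = 10^6 bytes = 1,000,000 bytes
2,461 / 1,000,000 = 0.0025 MB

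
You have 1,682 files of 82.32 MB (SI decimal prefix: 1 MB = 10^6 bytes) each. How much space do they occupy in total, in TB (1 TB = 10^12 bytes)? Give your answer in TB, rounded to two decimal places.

0.14 TB

Total = 1,682 × 82.32 MB = 138462.24 MB
= 138462.24 × 1,000,000 bytes = 138,462,240,000 bytes
1 TB = 1,000,000,000,000 bytes
138,462,240,000 / 1,000,000,000,000 = 0.14 TB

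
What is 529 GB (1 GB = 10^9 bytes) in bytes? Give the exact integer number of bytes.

529,000,000,000 bytes

529 × 1,000,000,000 = 529,000,000,000 bytes  (1 GB = 10^9 bytes)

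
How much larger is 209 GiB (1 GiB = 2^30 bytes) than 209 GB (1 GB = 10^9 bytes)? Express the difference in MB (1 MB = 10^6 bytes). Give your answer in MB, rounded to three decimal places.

15,412.041 MB

209 GiB = 209 × 1,073,741,824 = 224,412,041,216 bytes
209 GB = 209 × 1,000,000,000 = 209,000,000,000 bytes
difference = 15,412,041,216 bytes
15,412,041,216 / 1,000,000 = 15,412.041 MB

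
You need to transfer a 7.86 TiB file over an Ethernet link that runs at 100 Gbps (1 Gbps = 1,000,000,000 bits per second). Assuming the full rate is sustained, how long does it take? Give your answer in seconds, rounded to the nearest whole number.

691 seconds

7.86 TiB = 8,642,161,394,319.36 bytes = 69,137,291,154,554.88 bits
100 Gbps = 100,000,000,000 bits/s
time = 69,137,291,154,554.88 / 100,000,000,000 = 691 s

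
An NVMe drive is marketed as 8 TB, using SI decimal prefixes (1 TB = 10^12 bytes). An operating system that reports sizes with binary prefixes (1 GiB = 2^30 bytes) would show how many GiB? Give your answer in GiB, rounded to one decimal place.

7,450.6 GiB

8 TB × 1,000,000,000,000 bytes/TB = 8,000,000,000,000 bytes
1 GiB = 1,073,741,824 bytes
8,000,000,000,000 / 1,073,741,824 = 7,450.6 GiB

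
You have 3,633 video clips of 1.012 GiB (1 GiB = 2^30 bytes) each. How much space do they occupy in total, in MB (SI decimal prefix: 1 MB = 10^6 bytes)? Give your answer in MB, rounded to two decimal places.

3,947,714.90 MB

Total = 3,633 × 1.012 GiB = 3676.596 GiB
= 3676.596 × 1,073,741,824 bytes = 3,947,714,895,151.104 bytes
1 MB = 1,000,000 bytes
3,947,714,895,151.104 / 1,000,000 = 3,947,714.90 MB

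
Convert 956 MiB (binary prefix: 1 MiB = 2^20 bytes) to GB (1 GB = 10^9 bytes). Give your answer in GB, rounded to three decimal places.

1.002 GB

956 MiB = 956 × 2^20 bytes = 1,002,438,656 bytes
1 GB = 1,000,000,000 bytes
1,002,438,656 / 1,000,000,000 = 1.002 GB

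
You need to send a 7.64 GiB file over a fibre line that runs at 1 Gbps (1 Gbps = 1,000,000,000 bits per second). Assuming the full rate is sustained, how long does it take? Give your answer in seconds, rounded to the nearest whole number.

7.64 GiB = 8,203,387,535.36 bytes = 65,627,100,282.88 bits
1 Gbps = 1,000,000,000 bits/s
time = 65,627,100,282.88 / 1,000,000,000 = 66 s

66 seconds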